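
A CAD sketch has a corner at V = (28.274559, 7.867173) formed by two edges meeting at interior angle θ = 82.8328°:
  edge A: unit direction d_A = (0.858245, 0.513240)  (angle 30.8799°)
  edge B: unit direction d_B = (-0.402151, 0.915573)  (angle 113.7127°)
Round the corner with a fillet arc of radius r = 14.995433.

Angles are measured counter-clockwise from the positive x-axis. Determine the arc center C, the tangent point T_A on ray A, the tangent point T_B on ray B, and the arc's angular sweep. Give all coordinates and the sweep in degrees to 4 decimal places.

center=(35.1678,29.4616) T_A=(42.8640,16.5918) T_B=(21.4383,23.4312) sweep=97.1672

bisector direction at 72.2963° = (0.304095,0.952642)
center distance |VC| = r/sin(θ/2) = 14.995433/sin(41.4164°) = 22.667923
C = V + |VC|·bis = (35.1678,29.4616)
T_A = V + ((C−V)·d_A)·d_A = V + 16.9992·d_A = (42.8640,16.5918)
T_B = V + ((C−V)·d_B)·d_B = V + 16.9992·d_B = (21.4383,23.4312)
sweep = 180° − θ = 97.1672°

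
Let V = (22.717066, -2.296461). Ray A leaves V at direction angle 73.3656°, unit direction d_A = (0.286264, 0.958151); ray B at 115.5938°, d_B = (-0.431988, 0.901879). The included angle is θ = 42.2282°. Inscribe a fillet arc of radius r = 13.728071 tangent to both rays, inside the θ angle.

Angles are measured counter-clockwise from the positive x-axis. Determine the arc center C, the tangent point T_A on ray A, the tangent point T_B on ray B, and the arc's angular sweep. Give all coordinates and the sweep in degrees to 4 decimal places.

center=(19.7405,35.6967) T_A=(32.8940,31.7668) T_B=(7.3594,29.7663) sweep=137.7718

bisector direction at 94.4797° = (-0.078106,0.996945)
center distance |VC| = r/sin(θ/2) = 13.728071/sin(21.1141°) = 38.109565
C = V + |VC|·bis = (19.7405,35.6967)
T_A = V + ((C−V)·d_A)·d_A = V + 35.5511·d_A = (32.8940,31.7668)
T_B = V + ((C−V)·d_B)·d_B = V + 35.5511·d_B = (7.3594,29.7663)
sweep = 180° − θ = 137.7718°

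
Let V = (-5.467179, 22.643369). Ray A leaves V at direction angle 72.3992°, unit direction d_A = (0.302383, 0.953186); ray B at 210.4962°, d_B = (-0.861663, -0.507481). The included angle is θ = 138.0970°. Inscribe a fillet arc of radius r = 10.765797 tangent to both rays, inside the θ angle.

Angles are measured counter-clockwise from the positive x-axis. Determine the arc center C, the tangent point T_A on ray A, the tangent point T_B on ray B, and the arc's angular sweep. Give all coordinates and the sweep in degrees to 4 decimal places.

center=(-14.4825,29.8279) T_A=(-4.2207,26.5725) T_B=(-9.0191,20.5515) sweep=41.9030

bisector direction at 141.4477° = (-0.782040,0.623229)
center distance |VC| = r/sin(θ/2) = 10.765797/sin(69.0485°) = 11.527988
C = V + |VC|·bis = (-14.4825,29.8279)
T_A = V + ((C−V)·d_A)·d_A = V + 4.1221·d_A = (-4.2207,26.5725)
T_B = V + ((C−V)·d_B)·d_B = V + 4.1221·d_B = (-9.0191,20.5515)
sweep = 180° − θ = 41.9030°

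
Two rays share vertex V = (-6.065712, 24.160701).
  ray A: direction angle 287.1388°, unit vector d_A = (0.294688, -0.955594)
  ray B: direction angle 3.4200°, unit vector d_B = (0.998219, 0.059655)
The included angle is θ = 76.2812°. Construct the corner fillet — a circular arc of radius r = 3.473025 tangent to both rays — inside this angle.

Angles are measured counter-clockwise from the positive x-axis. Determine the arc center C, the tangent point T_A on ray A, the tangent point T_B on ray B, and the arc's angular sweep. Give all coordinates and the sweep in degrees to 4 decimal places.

center=(-1.4436,20.9577) T_A=(-4.7624,19.9342) T_B=(-1.6507,24.4245) sweep=103.7188

bisector direction at 325.2794° = (0.821939,-0.569575)
center distance |VC| = r/sin(θ/2) = 3.473025/sin(38.1406°) = 5.623482
C = V + |VC|·bis = (-1.4436,20.9577)
T_A = V + ((C−V)·d_A)·d_A = V + 4.4229·d_A = (-4.7624,19.9342)
T_B = V + ((C−V)·d_B)·d_B = V + 4.4229·d_B = (-1.6507,24.4245)
sweep = 180° − θ = 103.7188°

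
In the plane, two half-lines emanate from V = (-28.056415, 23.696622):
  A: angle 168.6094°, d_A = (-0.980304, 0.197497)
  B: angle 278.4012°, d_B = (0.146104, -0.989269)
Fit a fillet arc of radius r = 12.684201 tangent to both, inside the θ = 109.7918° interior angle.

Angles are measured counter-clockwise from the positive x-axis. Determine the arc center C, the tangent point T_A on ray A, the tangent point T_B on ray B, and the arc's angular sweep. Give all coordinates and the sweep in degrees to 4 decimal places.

center=(-39.3018,13.0231) T_A=(-36.7968,25.4575) T_B=(-26.7538,14.8763) sweep=70.2082

bisector direction at 223.5053° = (-0.725311,-0.688422)
center distance |VC| = r/sin(θ/2) = 12.684201/sin(54.8959°) = 15.504300
C = V + |VC|·bis = (-39.3018,13.0231)
T_A = V + ((C−V)·d_A)·d_A = V + 8.9160·d_A = (-36.7968,25.4575)
T_B = V + ((C−V)·d_B)·d_B = V + 8.9160·d_B = (-26.7538,14.8763)
sweep = 180° − θ = 70.2082°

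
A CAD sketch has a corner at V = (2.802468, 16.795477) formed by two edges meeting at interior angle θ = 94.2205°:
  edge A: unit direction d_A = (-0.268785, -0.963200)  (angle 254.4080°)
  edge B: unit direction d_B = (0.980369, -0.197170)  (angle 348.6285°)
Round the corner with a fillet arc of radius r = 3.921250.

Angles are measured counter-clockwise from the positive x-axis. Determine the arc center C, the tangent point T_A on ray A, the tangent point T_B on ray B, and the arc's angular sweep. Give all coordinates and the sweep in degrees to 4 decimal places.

center=(5.6004,12.2330) T_A=(1.8234,13.2870) T_B=(6.3735,16.0773) sweep=85.7795

bisector direction at 301.5182° = (0.522770,-0.852474)
center distance |VC| = r/sin(θ/2) = 3.921250/sin(47.1103°) = 5.352039
C = V + |VC|·bis = (5.6004,12.2330)
T_A = V + ((C−V)·d_A)·d_A = V + 3.6425·d_A = (1.8234,13.2870)
T_B = V + ((C−V)·d_B)·d_B = V + 3.6425·d_B = (6.3735,16.0773)
sweep = 180° − θ = 85.7795°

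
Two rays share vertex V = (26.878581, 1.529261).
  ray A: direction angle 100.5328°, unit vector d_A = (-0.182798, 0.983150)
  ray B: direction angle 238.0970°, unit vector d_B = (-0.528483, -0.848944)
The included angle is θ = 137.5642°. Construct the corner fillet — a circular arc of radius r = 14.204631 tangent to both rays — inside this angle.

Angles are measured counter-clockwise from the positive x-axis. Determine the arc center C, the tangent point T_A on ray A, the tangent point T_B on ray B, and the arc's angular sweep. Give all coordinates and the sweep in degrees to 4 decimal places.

bisector direction at 169.3149° = (-0.982661,0.185411)
center distance |VC| = r/sin(θ/2) = 14.204631/sin(68.7821°) = 15.237574
C = V + |VC|·bis = (11.9052,4.3545)
T_A = V + ((C−V)·d_A)·d_A = V + 5.5147·d_A = (25.8705,6.9511)
T_B = V + ((C−V)·d_B)·d_B = V + 5.5147·d_B = (23.9641,-3.1524)
sweep = 180° − θ = 42.4358°

center=(11.9052,4.3545) T_A=(25.8705,6.9511) T_B=(23.9641,-3.1524) sweep=42.4358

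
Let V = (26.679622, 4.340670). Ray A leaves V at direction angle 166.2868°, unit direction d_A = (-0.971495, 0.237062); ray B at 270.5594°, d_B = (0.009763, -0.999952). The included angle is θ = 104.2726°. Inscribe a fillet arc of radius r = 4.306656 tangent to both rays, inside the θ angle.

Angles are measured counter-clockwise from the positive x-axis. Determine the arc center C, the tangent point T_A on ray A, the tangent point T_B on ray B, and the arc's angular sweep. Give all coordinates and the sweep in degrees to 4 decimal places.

center=(22.4059,0.9505) T_A=(23.4268,5.1344) T_B=(26.7123,0.9926) sweep=75.7274

bisector direction at 218.4231° = (-0.783443,-0.621464)
center distance |VC| = r/sin(θ/2) = 4.306656/sin(52.1363°) = 5.455102
C = V + |VC|·bis = (22.4059,0.9505)
T_A = V + ((C−V)·d_A)·d_A = V + 3.3483·d_A = (23.4268,5.1344)
T_B = V + ((C−V)·d_B)·d_B = V + 3.3483·d_B = (26.7123,0.9926)
sweep = 180° − θ = 75.7274°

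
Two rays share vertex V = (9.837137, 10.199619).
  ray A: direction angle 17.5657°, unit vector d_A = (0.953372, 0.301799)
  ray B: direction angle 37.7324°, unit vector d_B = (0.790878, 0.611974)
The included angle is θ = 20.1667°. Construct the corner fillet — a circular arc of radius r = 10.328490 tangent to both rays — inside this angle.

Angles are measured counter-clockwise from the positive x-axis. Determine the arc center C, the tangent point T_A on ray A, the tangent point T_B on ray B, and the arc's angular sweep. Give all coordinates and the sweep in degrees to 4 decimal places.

bisector direction at 27.6490° = (0.885807,0.464055)
center distance |VC| = r/sin(θ/2) = 10.328490/sin(10.0833°) = 58.992764
C = V + |VC|·bis = (62.0933,37.5755)
T_A = V + ((C−V)·d_A)·d_A = V + 58.0816·d_A = (65.2104,27.7286)
T_B = V + ((C−V)·d_B)·d_B = V + 58.0816·d_B = (55.7725,45.7440)
sweep = 180° − θ = 159.8333°

center=(62.0933,37.5755) T_A=(65.2104,27.7286) T_B=(55.7725,45.7440) sweep=159.8333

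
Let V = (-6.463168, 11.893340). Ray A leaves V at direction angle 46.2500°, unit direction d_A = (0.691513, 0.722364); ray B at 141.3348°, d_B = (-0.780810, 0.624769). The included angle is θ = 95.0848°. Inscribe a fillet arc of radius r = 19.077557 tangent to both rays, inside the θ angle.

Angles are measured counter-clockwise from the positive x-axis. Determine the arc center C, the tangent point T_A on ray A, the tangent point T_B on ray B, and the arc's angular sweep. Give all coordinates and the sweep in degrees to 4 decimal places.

bisector direction at 93.7924° = (-0.066142,0.997810)
center distance |VC| = r/sin(θ/2) = 19.077557/sin(47.5424°) = 25.858159
C = V + |VC|·bis = (-8.1735,37.6949)
T_A = V + ((C−V)·d_A)·d_A = V + 17.4554·d_A = (5.6075,24.5025)
T_B = V + ((C−V)·d_B)·d_B = V + 17.4554·d_B = (-20.0925,22.7989)
sweep = 180° − θ = 84.9152°

center=(-8.1735,37.6949) T_A=(5.6075,24.5025) T_B=(-20.0925,22.7989) sweep=84.9152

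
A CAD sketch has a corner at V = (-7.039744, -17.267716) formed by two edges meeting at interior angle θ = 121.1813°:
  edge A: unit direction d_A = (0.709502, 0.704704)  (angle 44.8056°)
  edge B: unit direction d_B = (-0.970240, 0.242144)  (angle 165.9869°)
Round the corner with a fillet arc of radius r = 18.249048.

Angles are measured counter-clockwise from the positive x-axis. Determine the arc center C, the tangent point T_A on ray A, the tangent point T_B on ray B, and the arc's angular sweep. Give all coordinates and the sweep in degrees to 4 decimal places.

center=(-12.6015,2.9291) T_A=(0.2587,-10.0186) T_B=(-17.0203,-14.7768) sweep=58.8187

bisector direction at 105.3962° = (-0.265493,0.964113)
center distance |VC| = r/sin(θ/2) = 18.249048/sin(60.5906°) = 20.948619
C = V + |VC|·bis = (-12.6015,2.9291)
T_A = V + ((C−V)·d_A)·d_A = V + 10.2867·d_A = (0.2587,-10.0186)
T_B = V + ((C−V)·d_B)·d_B = V + 10.2867·d_B = (-17.0203,-14.7768)
sweep = 180° − θ = 58.8187°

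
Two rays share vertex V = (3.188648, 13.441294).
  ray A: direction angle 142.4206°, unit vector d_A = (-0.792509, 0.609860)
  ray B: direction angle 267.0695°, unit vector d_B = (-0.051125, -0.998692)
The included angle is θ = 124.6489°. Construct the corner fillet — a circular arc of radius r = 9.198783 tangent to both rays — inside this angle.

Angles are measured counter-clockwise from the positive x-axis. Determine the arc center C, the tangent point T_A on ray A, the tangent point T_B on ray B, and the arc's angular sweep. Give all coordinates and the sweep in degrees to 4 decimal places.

center=(-6.2448,9.0934) T_A=(-0.6348,16.3835) T_B=(2.9420,8.6231) sweep=55.3511

bisector direction at 204.7451° = (-0.908179,-0.418581)
center distance |VC| = r/sin(θ/2) = 9.198783/sin(62.3244°) = 10.387158
C = V + |VC|·bis = (-6.2448,9.0934)
T_A = V + ((C−V)·d_A)·d_A = V + 4.8245·d_A = (-0.6348,16.3835)
T_B = V + ((C−V)·d_B)·d_B = V + 4.8245·d_B = (2.9420,8.6231)
sweep = 180° − θ = 55.3511°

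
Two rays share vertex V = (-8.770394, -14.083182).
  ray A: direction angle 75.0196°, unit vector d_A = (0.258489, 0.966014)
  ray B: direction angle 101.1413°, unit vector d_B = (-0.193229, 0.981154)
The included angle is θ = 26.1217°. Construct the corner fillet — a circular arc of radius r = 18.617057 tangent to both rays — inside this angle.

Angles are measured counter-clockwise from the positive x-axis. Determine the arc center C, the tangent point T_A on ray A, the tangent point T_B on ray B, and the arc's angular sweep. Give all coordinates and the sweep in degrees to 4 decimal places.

bisector direction at 88.0804° = (0.033496,0.999439)
center distance |VC| = r/sin(θ/2) = 18.617057/sin(13.0609°) = 82.381556
C = V + |VC|·bis = (-6.0109,68.2521)
T_A = V + ((C−V)·d_A)·d_A = V + 80.2504·d_A = (11.9734,63.4398)
T_B = V + ((C−V)·d_B)·d_B = V + 80.2504·d_B = (-24.2771,64.6548)
sweep = 180° − θ = 153.8783°

center=(-6.0109,68.2521) T_A=(11.9734,63.4398) T_B=(-24.2771,64.6548) sweep=153.8783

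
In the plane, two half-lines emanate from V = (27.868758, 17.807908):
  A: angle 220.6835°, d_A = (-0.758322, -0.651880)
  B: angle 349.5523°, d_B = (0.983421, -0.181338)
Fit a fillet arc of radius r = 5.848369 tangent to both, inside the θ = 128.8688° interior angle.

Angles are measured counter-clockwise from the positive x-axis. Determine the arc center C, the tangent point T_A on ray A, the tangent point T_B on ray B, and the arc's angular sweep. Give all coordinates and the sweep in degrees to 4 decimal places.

bisector direction at 285.1179° = (0.260806,-0.965391)
center distance |VC| = r/sin(θ/2) = 5.848369/sin(64.4344°) = 6.483120
C = V + |VC|·bis = (29.5596,11.5492)
T_A = V + ((C−V)·d_A)·d_A = V + 2.7978·d_A = (25.7472,15.9841)
T_B = V + ((C−V)·d_B)·d_B = V + 2.7978·d_B = (30.6201,17.3006)
sweep = 180° − θ = 51.1312°

center=(29.5596,11.5492) T_A=(25.7472,15.9841) T_B=(30.6201,17.3006) sweep=51.1312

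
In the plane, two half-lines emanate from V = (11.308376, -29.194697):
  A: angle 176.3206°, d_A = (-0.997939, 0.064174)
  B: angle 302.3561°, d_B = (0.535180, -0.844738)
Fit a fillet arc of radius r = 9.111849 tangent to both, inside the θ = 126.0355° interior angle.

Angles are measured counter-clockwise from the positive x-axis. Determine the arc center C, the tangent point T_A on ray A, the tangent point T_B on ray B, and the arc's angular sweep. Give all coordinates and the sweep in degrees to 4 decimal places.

center=(6.0940,-37.9901) T_A=(6.6788,-28.8970) T_B=(13.7912,-33.1136) sweep=53.9645

bisector direction at 239.3384° = (-0.509967,-0.860194)
center distance |VC| = r/sin(θ/2) = 9.111849/sin(63.0177°) = 10.224854
C = V + |VC|·bis = (6.0940,-37.9901)
T_A = V + ((C−V)·d_A)·d_A = V + 4.6392·d_A = (6.6788,-28.8970)
T_B = V + ((C−V)·d_B)·d_B = V + 4.6392·d_B = (13.7912,-33.1136)
sweep = 180° − θ = 53.9645°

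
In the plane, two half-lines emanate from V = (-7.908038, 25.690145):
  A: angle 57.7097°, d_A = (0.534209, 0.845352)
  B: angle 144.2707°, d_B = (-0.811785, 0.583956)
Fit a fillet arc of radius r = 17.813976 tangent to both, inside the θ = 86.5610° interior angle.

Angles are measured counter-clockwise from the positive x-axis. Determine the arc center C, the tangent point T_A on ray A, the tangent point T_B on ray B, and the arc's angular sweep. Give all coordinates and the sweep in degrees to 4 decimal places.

center=(-12.8617,51.1977) T_A=(2.1974,41.6814) T_B=(-23.2643,36.7366) sweep=93.4390

bisector direction at 100.9902° = (-0.190641,0.981660)
center distance |VC| = r/sin(θ/2) = 17.813976/sin(43.2805°) = 25.984159
C = V + |VC|·bis = (-12.8617,51.1977)
T_A = V + ((C−V)·d_A)·d_A = V + 18.9166·d_A = (2.1974,41.6814)
T_B = V + ((C−V)·d_B)·d_B = V + 18.9166·d_B = (-23.2643,36.7366)
sweep = 180° − θ = 93.4390°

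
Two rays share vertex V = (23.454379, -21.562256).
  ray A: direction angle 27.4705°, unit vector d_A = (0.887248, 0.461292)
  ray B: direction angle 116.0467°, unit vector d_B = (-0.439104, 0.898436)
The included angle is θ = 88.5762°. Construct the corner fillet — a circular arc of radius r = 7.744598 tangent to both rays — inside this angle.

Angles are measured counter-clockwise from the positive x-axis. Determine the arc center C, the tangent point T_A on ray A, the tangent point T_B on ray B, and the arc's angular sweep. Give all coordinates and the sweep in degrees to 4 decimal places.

center=(26.9262,-11.0285) T_A=(30.4987,-17.8998) T_B=(19.9681,-14.4291) sweep=91.4238

bisector direction at 71.7586° = (0.313021,0.949746)
center distance |VC| = r/sin(θ/2) = 7.744598/sin(44.2881°) = 11.091176
C = V + |VC|·bis = (26.9262,-11.0285)
T_A = V + ((C−V)·d_A)·d_A = V + 7.9395·d_A = (30.4987,-17.8998)
T_B = V + ((C−V)·d_B)·d_B = V + 7.9395·d_B = (19.9681,-14.4291)
sweep = 180° − θ = 91.4238°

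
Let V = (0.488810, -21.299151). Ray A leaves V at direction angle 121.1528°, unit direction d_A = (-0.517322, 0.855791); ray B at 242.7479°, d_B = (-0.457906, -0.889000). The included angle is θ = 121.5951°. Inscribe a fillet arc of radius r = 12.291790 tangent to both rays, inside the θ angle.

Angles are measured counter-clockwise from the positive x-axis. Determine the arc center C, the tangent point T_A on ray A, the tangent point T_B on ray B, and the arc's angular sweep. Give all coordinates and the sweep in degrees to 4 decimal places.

center=(-13.5846,-21.7784) T_A=(-3.0654,-15.4196) T_B=(-2.6572,-27.4069) sweep=58.4049

bisector direction at 181.9503° = (-0.999421,-0.034033)
center distance |VC| = r/sin(θ/2) = 12.291790/sin(60.7976°) = 14.081536
C = V + |VC|·bis = (-13.5846,-21.7784)
T_A = V + ((C−V)·d_A)·d_A = V + 6.8703·d_A = (-3.0654,-15.4196)
T_B = V + ((C−V)·d_B)·d_B = V + 6.8703·d_B = (-2.6572,-27.4069)
sweep = 180° − θ = 58.4049°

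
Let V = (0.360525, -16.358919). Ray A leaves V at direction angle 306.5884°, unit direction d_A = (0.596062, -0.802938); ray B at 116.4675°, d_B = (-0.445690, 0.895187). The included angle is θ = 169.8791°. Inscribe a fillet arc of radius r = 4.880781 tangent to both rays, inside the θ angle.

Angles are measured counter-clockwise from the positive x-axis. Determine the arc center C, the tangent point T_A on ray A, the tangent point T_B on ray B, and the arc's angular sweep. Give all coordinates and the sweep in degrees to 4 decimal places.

bisector direction at 31.5280° = (0.852385,0.522914)
center distance |VC| = r/sin(θ/2) = 4.880781/sin(84.9395°) = 4.899880
C = V + |VC|·bis = (4.5371,-13.7967)
T_A = V + ((C−V)·d_A)·d_A = V + 0.4322·d_A = (0.6181,-16.7060)
T_B = V + ((C−V)·d_B)·d_B = V + 0.4322·d_B = (0.1679,-15.9720)
sweep = 180° − θ = 10.1209°

center=(4.5371,-13.7967) T_A=(0.6181,-16.7060) T_B=(0.1679,-15.9720) sweep=10.1209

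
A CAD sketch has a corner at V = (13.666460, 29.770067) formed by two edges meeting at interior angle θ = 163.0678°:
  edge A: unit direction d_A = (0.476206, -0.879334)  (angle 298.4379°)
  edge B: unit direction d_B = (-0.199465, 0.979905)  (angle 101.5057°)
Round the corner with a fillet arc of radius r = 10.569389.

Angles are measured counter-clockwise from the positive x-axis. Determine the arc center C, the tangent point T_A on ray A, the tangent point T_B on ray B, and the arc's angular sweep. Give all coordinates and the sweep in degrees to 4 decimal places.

center=(23.7097,33.4199) T_A=(14.4156,28.3867) T_B=(13.3527,31.3117) sweep=16.9322

bisector direction at 19.9718° = (0.939861,0.341558)
center distance |VC| = r/sin(θ/2) = 10.569389/sin(81.5339°) = 10.685831
C = V + |VC|·bis = (23.7097,33.4199)
T_A = V + ((C−V)·d_A)·d_A = V + 1.5732·d_A = (14.4156,28.3867)
T_B = V + ((C−V)·d_B)·d_B = V + 1.5732·d_B = (13.3527,31.3117)
sweep = 180° − θ = 16.9322°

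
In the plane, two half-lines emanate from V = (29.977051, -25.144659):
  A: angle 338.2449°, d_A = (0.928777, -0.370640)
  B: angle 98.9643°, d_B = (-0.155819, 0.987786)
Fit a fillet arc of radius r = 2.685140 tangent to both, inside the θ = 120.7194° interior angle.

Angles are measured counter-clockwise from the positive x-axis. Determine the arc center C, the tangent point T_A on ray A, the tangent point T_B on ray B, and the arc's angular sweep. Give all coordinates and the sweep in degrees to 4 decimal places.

bisector direction at 38.6046° = (0.781470,0.623942)
center distance |VC| = r/sin(θ/2) = 2.685140/sin(60.3597°) = 3.089396
C = V + |VC|·bis = (32.3913,-23.2171)
T_A = V + ((C−V)·d_A)·d_A = V + 1.5279·d_A = (31.3961,-25.7109)
T_B = V + ((C−V)·d_B)·d_B = V + 1.5279·d_B = (29.7390,-23.6355)
sweep = 180° − θ = 59.2806°

center=(32.3913,-23.2171) T_A=(31.3961,-25.7109) T_B=(29.7390,-23.6355) sweep=59.2806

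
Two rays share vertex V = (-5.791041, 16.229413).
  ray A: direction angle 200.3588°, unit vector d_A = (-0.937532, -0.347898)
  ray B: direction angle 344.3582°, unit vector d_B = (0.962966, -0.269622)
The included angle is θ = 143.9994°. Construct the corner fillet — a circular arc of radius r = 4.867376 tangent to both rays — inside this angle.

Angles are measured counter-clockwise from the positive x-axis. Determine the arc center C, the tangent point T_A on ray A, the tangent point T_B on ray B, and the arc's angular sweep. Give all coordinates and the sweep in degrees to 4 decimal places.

center=(-5.5804,11.1159) T_A=(-7.2738,15.6792) T_B=(-4.2681,15.8030) sweep=36.0006

bisector direction at 272.3585° = (0.041152,-0.999153)
center distance |VC| = r/sin(θ/2) = 4.867376/sin(71.9997°) = 5.117871
C = V + |VC|·bis = (-5.5804,11.1159)
T_A = V + ((C−V)·d_A)·d_A = V + 1.5815·d_A = (-7.2738,15.6792)
T_B = V + ((C−V)·d_B)·d_B = V + 1.5815·d_B = (-4.2681,15.8030)
sweep = 180° − θ = 36.0006°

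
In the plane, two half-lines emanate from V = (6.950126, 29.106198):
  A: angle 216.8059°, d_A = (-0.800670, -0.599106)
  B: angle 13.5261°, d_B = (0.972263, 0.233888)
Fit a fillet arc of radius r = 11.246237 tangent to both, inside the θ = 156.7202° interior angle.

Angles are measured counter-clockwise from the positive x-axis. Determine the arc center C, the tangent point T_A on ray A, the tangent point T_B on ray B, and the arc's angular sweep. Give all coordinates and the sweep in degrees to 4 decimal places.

bisector direction at 295.1660° = (0.425242,-0.905080)
center distance |VC| = r/sin(θ/2) = 11.246237/sin(78.3601°) = 11.482372
C = V + |VC|·bis = (11.8329,18.7137)
T_A = V + ((C−V)·d_A)·d_A = V + 2.3167·d_A = (5.0952,27.7183)
T_B = V + ((C−V)·d_B)·d_B = V + 2.3167·d_B = (9.2026,29.6480)
sweep = 180° − θ = 23.2798°

center=(11.8329,18.7137) T_A=(5.0952,27.7183) T_B=(9.2026,29.6480) sweep=23.2798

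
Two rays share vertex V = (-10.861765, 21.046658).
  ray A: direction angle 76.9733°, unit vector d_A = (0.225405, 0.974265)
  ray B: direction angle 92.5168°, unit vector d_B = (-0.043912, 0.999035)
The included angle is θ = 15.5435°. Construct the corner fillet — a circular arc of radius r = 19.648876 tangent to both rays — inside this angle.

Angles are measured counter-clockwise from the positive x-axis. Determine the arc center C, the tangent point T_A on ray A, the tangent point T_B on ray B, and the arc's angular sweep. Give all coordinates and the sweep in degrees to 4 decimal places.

center=(2.4462,165.7388) T_A=(21.5894,161.3098) T_B=(-17.1837,164.8760) sweep=164.4565

bisector direction at 84.7450° = (0.091588,0.995797)
center distance |VC| = r/sin(θ/2) = 19.648876/sin(7.7717°) = 145.302839
C = V + |VC|·bis = (2.4462,165.7388)
T_A = V + ((C−V)·d_A)·d_A = V + 143.9682·d_A = (21.5894,161.3098)
T_B = V + ((C−V)·d_B)·d_B = V + 143.9682·d_B = (-17.1837,164.8760)
sweep = 180° − θ = 164.4565°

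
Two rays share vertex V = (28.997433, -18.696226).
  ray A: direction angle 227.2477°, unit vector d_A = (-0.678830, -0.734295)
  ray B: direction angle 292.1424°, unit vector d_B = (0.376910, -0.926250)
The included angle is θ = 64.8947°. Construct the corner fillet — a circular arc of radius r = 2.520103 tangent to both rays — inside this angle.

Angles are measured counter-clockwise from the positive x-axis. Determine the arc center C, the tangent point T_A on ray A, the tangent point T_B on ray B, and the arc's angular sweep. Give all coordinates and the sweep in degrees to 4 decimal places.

center=(28.1572,-23.3175) T_A=(26.3067,-21.6068) T_B=(30.4914,-22.3677) sweep=115.1053

bisector direction at 259.6950° = (-0.178887,-0.983870)
center distance |VC| = r/sin(θ/2) = 2.520103/sin(32.4474°) = 4.697089
C = V + |VC|·bis = (28.1572,-23.3175)
T_A = V + ((C−V)·d_A)·d_A = V + 3.9638·d_A = (26.3067,-21.6068)
T_B = V + ((C−V)·d_B)·d_B = V + 3.9638·d_B = (30.4914,-22.3677)
sweep = 180° − θ = 115.1053°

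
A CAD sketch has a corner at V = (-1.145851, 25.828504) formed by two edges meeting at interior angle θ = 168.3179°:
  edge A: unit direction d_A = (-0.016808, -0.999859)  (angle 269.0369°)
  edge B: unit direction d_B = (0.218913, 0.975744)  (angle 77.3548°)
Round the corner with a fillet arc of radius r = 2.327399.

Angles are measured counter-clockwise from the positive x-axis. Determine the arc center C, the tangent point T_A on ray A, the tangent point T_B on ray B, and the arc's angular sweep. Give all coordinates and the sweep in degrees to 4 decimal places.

bisector direction at 353.1959° = (0.992957,-0.118476)
center distance |VC| = r/sin(θ/2) = 2.327399/sin(84.1590°) = 2.339546
C = V + |VC|·bis = (1.1772,25.5513)
T_A = V + ((C−V)·d_A)·d_A = V + 0.2381·d_A = (-1.1499,25.5904)
T_B = V + ((C−V)·d_B)·d_B = V + 0.2381·d_B = (-1.0937,26.0608)
sweep = 180° − θ = 11.6821°

center=(1.1772,25.5513) T_A=(-1.1499,25.5904) T_B=(-1.0937,26.0608) sweep=11.6821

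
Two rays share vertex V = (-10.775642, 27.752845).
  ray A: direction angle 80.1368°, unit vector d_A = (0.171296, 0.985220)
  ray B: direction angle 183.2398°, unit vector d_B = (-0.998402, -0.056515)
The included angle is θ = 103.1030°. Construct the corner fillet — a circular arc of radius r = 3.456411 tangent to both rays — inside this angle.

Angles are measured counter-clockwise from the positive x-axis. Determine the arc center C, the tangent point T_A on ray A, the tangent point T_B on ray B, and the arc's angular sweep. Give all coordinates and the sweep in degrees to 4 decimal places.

center=(-13.7109,31.0486) T_A=(-10.3056,30.4566) T_B=(-13.5155,27.5978) sweep=76.8970

bisector direction at 131.6883° = (-0.665078,0.746774)
center distance |VC| = r/sin(θ/2) = 3.456411/sin(51.5515°) = 4.413375
C = V + |VC|·bis = (-13.7109,31.0486)
T_A = V + ((C−V)·d_A)·d_A = V + 2.7443·d_A = (-10.3056,30.4566)
T_B = V + ((C−V)·d_B)·d_B = V + 2.7443·d_B = (-13.5155,27.5978)
sweep = 180° − θ = 76.8970°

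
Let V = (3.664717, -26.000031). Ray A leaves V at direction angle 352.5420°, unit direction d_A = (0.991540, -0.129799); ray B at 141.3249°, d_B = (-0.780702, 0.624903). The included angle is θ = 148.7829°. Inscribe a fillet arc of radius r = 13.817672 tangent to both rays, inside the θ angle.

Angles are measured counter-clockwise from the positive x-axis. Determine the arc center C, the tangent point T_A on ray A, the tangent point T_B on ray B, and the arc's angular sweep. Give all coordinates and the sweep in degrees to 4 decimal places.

bisector direction at 66.9334° = (0.391800,0.920050)
center distance |VC| = r/sin(θ/2) = 13.817672/sin(74.3915°) = 14.346745
C = V + |VC|·bis = (9.2858,-12.8003)
T_A = V + ((C−V)·d_A)·d_A = V + 3.8602·d_A = (7.4922,-26.5011)
T_B = V + ((C−V)·d_B)·d_B = V + 3.8602·d_B = (0.6511,-23.5878)
sweep = 180° − θ = 31.2171°

center=(9.2858,-12.8003) T_A=(7.4922,-26.5011) T_B=(0.6511,-23.5878) sweep=31.2171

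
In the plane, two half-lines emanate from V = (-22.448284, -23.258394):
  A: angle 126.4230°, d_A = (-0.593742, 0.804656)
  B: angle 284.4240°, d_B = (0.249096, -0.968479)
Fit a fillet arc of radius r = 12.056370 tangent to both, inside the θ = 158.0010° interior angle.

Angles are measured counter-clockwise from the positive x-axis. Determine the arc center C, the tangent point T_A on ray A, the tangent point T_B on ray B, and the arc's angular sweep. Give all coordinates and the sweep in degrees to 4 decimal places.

bisector direction at 205.4235° = (-0.903159,-0.429306)
center distance |VC| = r/sin(θ/2) = 12.056370/sin(79.0005°) = 12.282005
C = V + |VC|·bis = (-33.5409,-28.5311)
T_A = V + ((C−V)·d_A)·d_A = V + 2.3434·d_A = (-23.8397,-21.3728)
T_B = V + ((C−V)·d_B)·d_B = V + 2.3434·d_B = (-21.8646,-25.5279)
sweep = 180° − θ = 21.9990°

center=(-33.5409,-28.5311) T_A=(-23.8397,-21.3728) T_B=(-21.8646,-25.5279) sweep=21.9990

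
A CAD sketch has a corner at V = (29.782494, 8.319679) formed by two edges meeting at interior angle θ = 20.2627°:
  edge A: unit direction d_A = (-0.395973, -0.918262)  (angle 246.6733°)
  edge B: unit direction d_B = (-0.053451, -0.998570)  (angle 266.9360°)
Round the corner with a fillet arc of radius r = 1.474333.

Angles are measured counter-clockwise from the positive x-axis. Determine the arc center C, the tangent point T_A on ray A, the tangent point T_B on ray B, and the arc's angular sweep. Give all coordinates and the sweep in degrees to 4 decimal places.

center=(27.8693,0.1596) T_A=(26.5154,0.7434) T_B=(29.3415,0.0808) sweep=159.7373

bisector direction at 256.8046° = (-0.228272,-0.973597)
center distance |VC| = r/sin(θ/2) = 1.474333/sin(10.1313°) = 8.381398
C = V + |VC|·bis = (27.8693,0.1596)
T_A = V + ((C−V)·d_A)·d_A = V + 8.2507·d_A = (26.5154,0.7434)
T_B = V + ((C−V)·d_B)·d_B = V + 8.2507·d_B = (29.3415,0.0808)
sweep = 180° − θ = 159.7373°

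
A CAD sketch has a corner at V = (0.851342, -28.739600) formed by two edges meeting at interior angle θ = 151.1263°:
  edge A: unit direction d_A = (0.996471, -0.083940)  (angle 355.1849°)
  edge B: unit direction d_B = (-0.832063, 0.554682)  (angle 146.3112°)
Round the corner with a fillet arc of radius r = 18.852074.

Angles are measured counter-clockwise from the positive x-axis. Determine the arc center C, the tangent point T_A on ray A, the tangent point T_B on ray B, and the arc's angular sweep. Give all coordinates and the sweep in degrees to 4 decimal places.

bisector direction at 70.7480° = (0.329723,0.944078)
center distance |VC| = r/sin(θ/2) = 18.852074/sin(75.5631°) = 19.466776
C = V + |VC|·bis = (7.2700,-10.3614)
T_A = V + ((C−V)·d_A)·d_A = V + 4.8533·d_A = (5.6875,-29.1470)
T_B = V + ((C−V)·d_B)·d_B = V + 4.8533·d_B = (-3.1869,-26.0476)
sweep = 180° − θ = 28.8737°

center=(7.2700,-10.3614) T_A=(5.6875,-29.1470) T_B=(-3.1869,-26.0476) sweep=28.8737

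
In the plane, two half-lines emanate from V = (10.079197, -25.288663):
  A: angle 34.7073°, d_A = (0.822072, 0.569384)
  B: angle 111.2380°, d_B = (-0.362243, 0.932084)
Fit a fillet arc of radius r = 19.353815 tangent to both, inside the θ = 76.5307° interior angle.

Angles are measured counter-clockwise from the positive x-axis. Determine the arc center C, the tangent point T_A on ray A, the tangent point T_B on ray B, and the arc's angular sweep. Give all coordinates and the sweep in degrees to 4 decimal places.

center=(19.2303,4.5924) T_A=(30.2501,-11.3179) T_B=(1.1910,-2.4184) sweep=103.4693

bisector direction at 72.9726° = (0.292828,0.956165)
center distance |VC| = r/sin(θ/2) = 19.353815/sin(38.2653°) = 31.250896
C = V + |VC|·bis = (19.2303,4.5924)
T_A = V + ((C−V)·d_A)·d_A = V + 24.5367·d_A = (30.2501,-11.3179)
T_B = V + ((C−V)·d_B)·d_B = V + 24.5367·d_B = (1.1910,-2.4184)
sweep = 180° − θ = 103.4693°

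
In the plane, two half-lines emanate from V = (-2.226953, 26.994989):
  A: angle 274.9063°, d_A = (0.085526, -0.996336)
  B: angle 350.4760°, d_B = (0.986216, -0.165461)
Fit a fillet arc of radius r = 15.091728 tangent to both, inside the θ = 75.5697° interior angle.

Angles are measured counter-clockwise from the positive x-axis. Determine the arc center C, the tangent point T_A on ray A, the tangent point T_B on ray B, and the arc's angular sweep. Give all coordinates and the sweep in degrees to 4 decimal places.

bisector direction at 312.6911° = (0.678046,-0.735019)
center distance |VC| = r/sin(θ/2) = 15.091728/sin(37.7848°) = 24.631589
C = V + |VC|·bis = (14.4744,8.8903)
T_A = V + ((C−V)·d_A)·d_A = V + 19.4668·d_A = (-0.5620,7.5996)
T_B = V + ((C−V)·d_B)·d_B = V + 19.4668·d_B = (16.9715,23.7740)
sweep = 180° − θ = 104.4303°

center=(14.4744,8.8903) T_A=(-0.5620,7.5996) T_B=(16.9715,23.7740) sweep=104.4303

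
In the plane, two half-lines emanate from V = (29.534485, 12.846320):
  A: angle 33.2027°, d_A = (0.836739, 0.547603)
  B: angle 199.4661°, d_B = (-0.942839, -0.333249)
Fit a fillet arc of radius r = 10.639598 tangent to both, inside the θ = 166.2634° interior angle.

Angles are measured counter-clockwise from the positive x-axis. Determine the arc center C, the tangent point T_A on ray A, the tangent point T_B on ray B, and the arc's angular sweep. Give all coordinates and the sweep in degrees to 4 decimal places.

bisector direction at 116.3344° = (-0.443609,0.896220)
center distance |VC| = r/sin(θ/2) = 10.639598/sin(83.1317°) = 10.716503
C = V + |VC|·bis = (24.7805,22.4507)
T_A = V + ((C−V)·d_A)·d_A = V + 1.2816·d_A = (30.6068,13.5481)
T_B = V + ((C−V)·d_B)·d_B = V + 1.2816·d_B = (28.3262,12.4192)
sweep = 180° − θ = 13.7366°

center=(24.7805,22.4507) T_A=(30.6068,13.5481) T_B=(28.3262,12.4192) sweep=13.7366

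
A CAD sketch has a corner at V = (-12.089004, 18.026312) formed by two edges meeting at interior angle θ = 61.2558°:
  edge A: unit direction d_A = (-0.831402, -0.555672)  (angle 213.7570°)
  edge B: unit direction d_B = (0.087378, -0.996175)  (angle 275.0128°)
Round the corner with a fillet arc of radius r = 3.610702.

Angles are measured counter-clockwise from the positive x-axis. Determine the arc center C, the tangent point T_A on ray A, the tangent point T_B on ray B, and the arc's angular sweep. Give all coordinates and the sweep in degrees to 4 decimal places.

center=(-15.1530,11.6356) T_A=(-17.1594,14.6375) T_B=(-11.5561,11.9511) sweep=118.7442

bisector direction at 244.3849° = (-0.432323,-0.901719)
center distance |VC| = r/sin(θ/2) = 3.610702/sin(30.6279°) = 7.087305
C = V + |VC|·bis = (-15.1530,11.6356)
T_A = V + ((C−V)·d_A)·d_A = V + 6.0986·d_A = (-17.1594,14.6375)
T_B = V + ((C−V)·d_B)·d_B = V + 6.0986·d_B = (-11.5561,11.9511)
sweep = 180° − θ = 118.7442°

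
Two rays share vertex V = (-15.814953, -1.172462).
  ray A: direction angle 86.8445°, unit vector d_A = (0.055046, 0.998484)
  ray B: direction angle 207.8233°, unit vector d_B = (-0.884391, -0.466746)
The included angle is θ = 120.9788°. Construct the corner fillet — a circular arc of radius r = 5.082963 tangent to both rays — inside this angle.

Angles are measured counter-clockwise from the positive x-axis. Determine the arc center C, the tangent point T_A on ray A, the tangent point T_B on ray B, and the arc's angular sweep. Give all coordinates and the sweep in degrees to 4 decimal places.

center=(-20.7318,1.9800) T_A=(-15.6566,1.7002) T_B=(-18.3594,-2.5153) sweep=59.0212

bisector direction at 147.3339° = (-0.841830,0.539742)
center distance |VC| = r/sin(θ/2) = 5.082963/sin(60.4894°) = 5.840710
C = V + |VC|·bis = (-20.7318,1.9800)
T_A = V + ((C−V)·d_A)·d_A = V + 2.8770·d_A = (-15.6566,1.7002)
T_B = V + ((C−V)·d_B)·d_B = V + 2.8770·d_B = (-18.3594,-2.5153)
sweep = 180° − θ = 59.0212°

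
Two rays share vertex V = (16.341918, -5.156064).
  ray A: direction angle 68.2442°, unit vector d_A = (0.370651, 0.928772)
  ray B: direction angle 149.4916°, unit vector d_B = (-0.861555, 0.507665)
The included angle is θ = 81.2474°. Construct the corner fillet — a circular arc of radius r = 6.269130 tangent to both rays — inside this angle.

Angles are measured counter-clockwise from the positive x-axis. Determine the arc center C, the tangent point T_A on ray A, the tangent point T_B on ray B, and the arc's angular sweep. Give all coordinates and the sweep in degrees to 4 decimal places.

center=(13.2281,3.9552) T_A=(19.0507,1.6316) T_B=(10.0455,-1.4459) sweep=98.7526

bisector direction at 108.8679° = (-0.323387,0.946267)
center distance |VC| = r/sin(θ/2) = 6.269130/sin(40.6237°) = 9.628695
C = V + |VC|·bis = (13.2281,3.9552)
T_A = V + ((C−V)·d_A)·d_A = V + 7.3082·d_A = (19.0507,1.6316)
T_B = V + ((C−V)·d_B)·d_B = V + 7.3082·d_B = (10.0455,-1.4459)
sweep = 180° − θ = 98.7526°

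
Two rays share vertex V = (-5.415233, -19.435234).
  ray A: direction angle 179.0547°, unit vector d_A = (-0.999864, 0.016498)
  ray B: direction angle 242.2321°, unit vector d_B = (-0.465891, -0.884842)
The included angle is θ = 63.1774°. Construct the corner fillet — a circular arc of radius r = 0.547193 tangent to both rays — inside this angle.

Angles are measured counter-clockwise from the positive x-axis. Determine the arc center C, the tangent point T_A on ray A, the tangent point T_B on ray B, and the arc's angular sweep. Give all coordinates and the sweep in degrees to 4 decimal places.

bisector direction at 210.6434° = (-0.860356,-0.509693)
center distance |VC| = r/sin(θ/2) = 0.547193/sin(31.5887°) = 1.044624
C = V + |VC|·bis = (-6.3140,-19.9677)
T_A = V + ((C−V)·d_A)·d_A = V + 0.8898·d_A = (-6.3050,-19.4206)
T_B = V + ((C−V)·d_B)·d_B = V + 0.8898·d_B = (-5.8298,-20.2226)
sweep = 180° − θ = 116.8226°

center=(-6.3140,-19.9677) T_A=(-6.3050,-19.4206) T_B=(-5.8298,-20.2226) sweep=116.8226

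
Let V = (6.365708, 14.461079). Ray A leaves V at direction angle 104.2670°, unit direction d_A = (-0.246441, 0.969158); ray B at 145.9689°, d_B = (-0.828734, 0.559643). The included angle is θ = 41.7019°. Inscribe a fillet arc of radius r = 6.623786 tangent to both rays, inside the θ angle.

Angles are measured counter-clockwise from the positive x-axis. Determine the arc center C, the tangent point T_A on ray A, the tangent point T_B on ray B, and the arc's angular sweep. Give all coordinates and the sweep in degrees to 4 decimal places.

center=(-4.3396,29.6830) T_A=(2.0799,31.3154) T_B=(-8.0465,24.1936) sweep=138.2981

bisector direction at 125.1179° = (-0.575262,0.817970)
center distance |VC| = r/sin(θ/2) = 6.623786/sin(20.8510°) = 18.609376
C = V + |VC|·bis = (-4.3396,29.6830)
T_A = V + ((C−V)·d_A)·d_A = V + 17.3906·d_A = (2.0799,31.3154)
T_B = V + ((C−V)·d_B)·d_B = V + 17.3906·d_B = (-8.0465,24.1936)
sweep = 180° − θ = 138.2981°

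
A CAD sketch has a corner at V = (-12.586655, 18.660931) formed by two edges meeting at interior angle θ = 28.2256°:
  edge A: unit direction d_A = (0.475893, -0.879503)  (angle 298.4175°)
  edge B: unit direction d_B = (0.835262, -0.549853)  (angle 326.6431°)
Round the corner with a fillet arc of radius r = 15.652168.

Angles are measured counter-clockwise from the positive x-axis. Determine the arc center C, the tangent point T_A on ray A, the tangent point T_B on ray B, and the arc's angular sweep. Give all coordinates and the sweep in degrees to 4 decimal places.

bisector direction at 312.5303° = (0.675980,-0.736920)
center distance |VC| = r/sin(θ/2) = 15.652168/sin(14.1128°) = 64.192513
C = V + |VC|·bis = (30.8062,-28.6438)
T_A = V + ((C−V)·d_A)·d_A = V + 62.2550·d_A = (17.0401,-36.0926)
T_B = V + ((C−V)·d_B)·d_B = V + 62.2550·d_B = (39.4126,-15.5702)
sweep = 180° − θ = 151.7744°

center=(30.8062,-28.6438) T_A=(17.0401,-36.0926) T_B=(39.4126,-15.5702) sweep=151.7744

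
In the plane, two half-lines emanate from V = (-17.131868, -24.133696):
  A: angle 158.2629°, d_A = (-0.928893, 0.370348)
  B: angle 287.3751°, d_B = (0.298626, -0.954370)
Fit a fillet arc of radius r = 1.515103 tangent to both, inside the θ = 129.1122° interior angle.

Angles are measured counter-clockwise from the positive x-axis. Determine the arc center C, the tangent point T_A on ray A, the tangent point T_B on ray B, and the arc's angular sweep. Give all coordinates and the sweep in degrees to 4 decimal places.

bisector direction at 222.8190° = (-0.733505,-0.679685)
center distance |VC| = r/sin(θ/2) = 1.515103/sin(64.5561°) = 1.677843
C = V + |VC|·bis = (-18.3626,-25.2741)
T_A = V + ((C−V)·d_A)·d_A = V + 0.7208·d_A = (-17.8015,-23.8667)
T_B = V + ((C−V)·d_B)·d_B = V + 0.7208·d_B = (-16.9166,-24.8217)
sweep = 180° − θ = 50.8878°

center=(-18.3626,-25.2741) T_A=(-17.8015,-23.8667) T_B=(-16.9166,-24.8217) sweep=50.8878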